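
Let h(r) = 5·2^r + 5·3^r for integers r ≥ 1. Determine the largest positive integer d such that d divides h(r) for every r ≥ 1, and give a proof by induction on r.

d = 5

Computing the first values: h(1) = 25 and h(2) = 65; gcd(25, 65) = 5, so d ≤ 5.
We prove 5 | 5·2^r + 5·3^r for all r ≥ 1 by induction on r.
When r = 1: h(1) = 25 = 5·(5), so 5 | h(1).
Inductive step: assume the claim holds for r = j, i.e. 5 | h(j). Then
h(j+1) − 3·h(j) = (5·2^(j+1) + 5·3^(j+1)) − 3·(5·2^j + 5·3^j) = (5)·2^j·(2 − 3) = (-5)·2^j. Since 5 | h(j) by the inductive hypothesis, 5 | 3·h(j); and 5 | -5 since -5 = 5·-1. Therefore 5 | h(j+1).
By the principle of mathematical induction, the result holds for all r ≥ 1.
Therefore the largest such d is 5.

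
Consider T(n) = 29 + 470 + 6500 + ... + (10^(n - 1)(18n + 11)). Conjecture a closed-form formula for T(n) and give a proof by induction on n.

We claim T(n) = 10^n(2n + 1) - 1 for all n ≥ 1.
When n = 1: T(1) = 29, and the closed form gives 29. They agree.
For the inductive step, assume it holds for an arbitrary m ≥ 1, so T(m) = 10^m(2m + 1) - 1.
Then T(m+1) = T(m) + (10^m(18m + 29)) = (10^m(2m + 1) - 1) + (10^m(18m + 29)).
Simplifying, T(m+1) = 20·10^m·m + 30·10^m - 1 = 10^(m+1)(2(m+1) + 1) - 1,
which is the closed form with n = m+1.
Hence, by induction on n, the claim holds for every n ≥ 1.

T(n) = 10^n(2n + 1) - 1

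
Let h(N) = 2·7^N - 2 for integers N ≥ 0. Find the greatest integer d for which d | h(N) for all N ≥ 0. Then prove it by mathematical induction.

Computing the first values: h(0) = 0 and h(1) = 12; gcd(0, 12) = 12, so d ≤ 12.
We prove 12 | 2·7^N - 2 for all N ≥ 0 by induction on N.
For the base case N = 0: h(0) = 0 = 12·(0), so 12 | h(0).
Inductive step: assume the claim holds for N = i, i.e. 12 | h(i). Then
h(i+1) = 2·7^(i+1) - 2 = 7·(2·7^i - 2) + 12 = 7·h(i) + 12. The first term is divisible by 12 by the inductive hypothesis, and 12 is divisible by 12. Hence 12 | h(i+1).
By the principle of mathematical induction, the result holds for all N ≥ 0.
Therefore the largest such d is 12.

d = 12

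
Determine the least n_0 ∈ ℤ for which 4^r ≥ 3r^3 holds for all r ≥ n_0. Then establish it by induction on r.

At r = 3: 64 < 81, so the inequality fails and n_0 ≥ 4. We prove 4^r ≥ 3r^3 for all r ≥ 4.
Base case (r = 4): 4^r = 256 and 3r^3 = 192, so 256 ≥ 192.
Inductive step: assume the claim holds for r = k, so 4^k ≥ 3k^3.
Then 4^(k + 1) = 4·(4^k) ≥ 4·(3k^3).
Also, for k ≥ 4 we have 4·(3k^3) ≥ 3(k+1)^3, since 4 ≥ (1 + 1/k)^3 for all k ≥ 4.
Combining, 4^(k + 1) ≥ 3(k+1)^3.
By the principle of mathematical induction, the result holds for all r ≥ 4.
Hence the smallest such n_0 is 4.

n_0 = 4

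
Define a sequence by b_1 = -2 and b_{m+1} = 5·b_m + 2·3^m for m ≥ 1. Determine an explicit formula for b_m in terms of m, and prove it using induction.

b_m = -3^m + 5^(m - 1)

Computing the first terms: b_1 = -2, b_2 = -4, b_3 = -2. This suggests b_m = -3^m + 5^(m - 1).
When m = 1: the formula gives -2 = -2 = b_1.
Inductive step: suppose the statement holds for some i ≥ 1, so b_i = -3^i + 5^(i - 1).
Then b_{i+1} = 5·b_i + 2·3^i = 5·(-3^i + 5^(i - 1)) + 2·3^i = -3^(i + 1) + 5^i = -3^(i+1) + 5^((i+1) - 1),
which is the claimed formula at m = i+1.
By the principle of mathematical induction, the result holds for all m ≥ 1.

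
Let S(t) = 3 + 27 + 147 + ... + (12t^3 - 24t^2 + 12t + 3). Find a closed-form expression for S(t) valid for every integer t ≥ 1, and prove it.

We claim S(t) = t(3t^3 - 2t^2 - 3t + 5) for all t ≥ 1.
When t = 1: S(1) = 3, and the closed form gives 3. They agree.
Inductive step: suppose the statement holds for some k ≥ 1, so S(k) = k(3k^3 - 2k^2 - 3k + 5).
Then S(k+1) = S(k) + (12k^3 + 12k^2 + 3) = (k(3k^3 - 2k^2 - 3k + 5)) + (12k^3 + 12k^2 + 3).
Simplifying, S(k+1) = (k + 1)(3k^3 + 7k^2 + 2k + 3) = (k+1)(3(k+1)^3 - 2(k+1)^2 - 3(k+1) + 5),
which is the closed form with t = k+1.
By induction, the statement is established for all t ≥ 1.

S(t) = t(3t^3 - 2t^2 - 3t + 5)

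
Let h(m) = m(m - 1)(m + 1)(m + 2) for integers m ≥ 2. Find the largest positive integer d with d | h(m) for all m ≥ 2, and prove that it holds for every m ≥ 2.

Computing the first values: h(2) = 24 and h(3) = 120; gcd(24, 120) = 24, so d ≤ 24.
We prove 24 | m(m - 1)(m + 1)(m + 2) for all m ≥ 2 by induction on m.
Base step (m = 2): h(2) = 24 = 24·(1), so 24 | h(2).
For the inductive step, assume it holds for an arbitrary j ≥ 2, i.e. 24 | h(j). Then
h(j+1) − h(j) = j·(j+1)·(j+2)·(j+3) − (j-1)·j·(j+1)·(j+2) = j·(j+1)·(j+2)·[(j+3) − (j-1)] = 4·j·(j+1)·(j+2). The product of 3 consecutive integers is divisible by (3)! = 6, so h(j+1) − h(j) is divisible by 4·6 = 24. By the inductive hypothesis 24 | h(j), hence 24 | h(j+1).
By the principle of mathematical induction, the result holds for all m ≥ 2.
Therefore the largest such d is 24.

d = 24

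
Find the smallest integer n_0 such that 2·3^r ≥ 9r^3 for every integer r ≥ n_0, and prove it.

n_0 = 7

At r = 6: 1458 < 1944, so the inequality fails and n_0 ≥ 7. We prove 2·3^r ≥ 9r^3 for all r ≥ 7.
Base step (r = 7): 2·3^r = 4374 and 9r^3 = 3087, so 4374 ≥ 3087.
Suppose the result is true for r = p, so 2·3^p ≥ 9p^3.
Then 2·3^(p + 1) = 3·(2·3^p) ≥ 3·(9p^3).
Also, for p ≥ 7 we have 3·(9p^3) ≥ 9(p+1)^3, since 3 ≥ (1 + 1/p)^3 for all p ≥ 7.
Combining, 2·3^(p + 1) ≥ 9(p+1)^3.
By induction, the statement is established for all r ≥ 7.
Hence the smallest such n_0 is 7.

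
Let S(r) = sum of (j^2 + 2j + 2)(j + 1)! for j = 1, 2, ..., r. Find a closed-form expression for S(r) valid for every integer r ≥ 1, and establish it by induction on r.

S(r) = (r + 1)(r + 2)! - 2

We claim S(r) = (r + 1)(r + 2)! - 2 for all r ≥ 1.
For the base case r = 1: S(1) = 10, and the closed form gives 10. They agree.
For the inductive step, assume it holds for an arbitrary j ≥ 1, so S(j) = (j + 1)(j + 2)! - 2.
Then S(j+1) = S(j) + ((j^2 + 4j + 5)(j + 2)!) = ((j + 1)(j + 2)! - 2) + ((j^2 + 4j + 5)(j + 2)!).
Simplifying, S(j+1) = ((j+1) + 1)((j+1) + 2)! - 2,
which is the closed form with r = j+1.
This completes the induction.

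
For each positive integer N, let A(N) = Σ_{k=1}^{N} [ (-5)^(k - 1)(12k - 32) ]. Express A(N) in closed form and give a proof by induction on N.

A(N) = (-5)^N(-2N + 5) - 5

We claim A(N) = (-5)^N(-2N + 5) - 5 for all N ≥ 1.
For the base case N = 1: A(1) = -20, and the closed form gives -20. They agree.
Inductive step: suppose the statement holds for some k ≥ 1, so A(k) = (-5)^k(-2k + 5) - 5.
Then A(k+1) = A(k) + ((-5)^k(12k - 20)) = ((-5)^k(-2k + 5) - 5) + ((-5)^k(12k - 20)).
Simplifying, A(k+1) = 10(-5)^k·k - 15(-5)^k - 5 = (-5)^(k+1)(-2(k+1) + 5) - 5,
which is the closed form with N = k+1.
This completes the induction.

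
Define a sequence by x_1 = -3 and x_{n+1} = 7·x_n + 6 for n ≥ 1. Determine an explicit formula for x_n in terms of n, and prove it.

Computing the first terms: x_1 = -3, x_2 = -15, x_3 = -99. This suggests x_n = -2·7^(n - 1) - 1.
When n = 1: the formula gives -3 = -3 = x_1.
Inductive step: suppose the statement holds for some k ≥ 1, so x_k = -2·7^(k - 1) - 1.
Then x_{k+1} = 7·x_k + 6 = 7·(-2·7^(k - 1) - 1) + 6 = -2·7^k - 1 = -2·7^((k+1) - 1) - 1,
which is the claimed formula at n = k+1.
By the principle of mathematical induction, the result holds for all n ≥ 1.

x_n = -2·7^(n - 1) - 1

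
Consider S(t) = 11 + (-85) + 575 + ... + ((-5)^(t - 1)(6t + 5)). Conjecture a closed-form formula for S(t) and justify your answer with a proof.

S(t) = -(-5)^t(t + 1) + 1

We claim S(t) = -(-5)^t(t + 1) + 1 for all t ≥ 1.
For the base case t = 1: S(1) = 11, and the closed form gives 11. They agree.
Inductive step: suppose the statement holds for some i ≥ 1, so S(i) = -(-5)^i(i + 1) + 1.
Then S(i+1) = S(i) + ((-5)^i(6i + 11)) = (-(-5)^i(i + 1) + 1) + ((-5)^i(6i + 11)).
Simplifying, S(i+1) = 5(-5)^i·i + 10(-5)^i + 1 = -(-5)^(i+1)((i+1) + 1) + 1,
which is the closed form with t = i+1.
By induction, the statement is established for all t ≥ 1.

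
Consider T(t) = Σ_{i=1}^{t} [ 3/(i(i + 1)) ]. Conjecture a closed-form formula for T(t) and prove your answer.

T(t) = 3t/(t + 1)

We claim T(t) = 3t/(t + 1) for all t ≥ 1.
When t = 1: T(1) = 3/2, and the closed form gives 3/2. They agree.
Inductive step: assume the claim holds for t = i, so T(i) = 3i/(i + 1).
Then T(i+1) = T(i) + (3/((i + 1)(i + 2))) = (3i/(i + 1)) + (3/((i + 1)(i + 2))).
Simplifying, T(i+1) = 3(i + 1)/(i + 2) = 3(i+1)/((i+1) + 1),
which is the closed form with t = i+1.
By the principle of mathematical induction, the result holds for all t ≥ 1.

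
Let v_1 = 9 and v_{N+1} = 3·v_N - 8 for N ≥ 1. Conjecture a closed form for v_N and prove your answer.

v_N = 5·3^(N - 1) + 4

Computing the first terms: v_1 = 9, v_2 = 19, v_3 = 49. This suggests v_N = 5·3^(N - 1) + 4.
Base step (N = 1): the formula gives 9 = 9 = v_1.
Suppose the result is true for N = r, so v_r = 5·3^(r - 1) + 4.
Then v_{r+1} = 3·v_r - 8 = 3·(5·3^(r - 1) + 4) - 8 = 5·3^r + 4 = 5·3^((r+1) - 1) + 4,
which is the claimed formula at N = r+1.
This completes the induction.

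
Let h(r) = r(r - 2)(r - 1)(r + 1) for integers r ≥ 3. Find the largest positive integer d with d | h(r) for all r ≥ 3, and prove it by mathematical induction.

Computing the first values: h(3) = 24 and h(4) = 120; gcd(24, 120) = 24, so d ≤ 24.
We prove 24 | r(r - 2)(r - 1)(r + 1) for all r ≥ 3 by induction on r.
Base case (r = 3): h(3) = 24 = 24·(1), so 24 | h(3).
Inductive step: assume the claim holds for r = i, i.e. 24 | h(i). Then
h(i+1) − h(i) = (i-1)·i·(i+1)·(i+2) − (i-2)·(i-1)·i·(i+1) = (i-1)·i·(i+1)·[(i+2) − (i-2)] = 4·(i-1)·i·(i+1). The product of 3 consecutive integers is divisible by (3)! = 6, so h(i+1) − h(i) is divisible by 4·6 = 24. By the inductive hypothesis 24 | h(i), hence 24 | h(i+1).
By induction, the statement is established for all r ≥ 3.
Therefore the largest such d is 24.

d = 24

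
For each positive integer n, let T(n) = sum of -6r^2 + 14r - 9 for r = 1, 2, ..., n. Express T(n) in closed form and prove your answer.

T(n) = -n(2n^2 - 4n + 3)

We claim T(n) = -n(2n^2 - 4n + 3) for all n ≥ 1.
Base case (n = 1): T(1) = -1, and the closed form gives -1. They agree.
Suppose the result is true for n = r, so T(r) = r(-2r^2 + 4r - 3).
Then T(r+1) = T(r) + (-6r^2 + 2r - 1) = (r(-2r^2 + 4r - 3)) + (-6r^2 + 2r - 1).
Simplifying, T(r+1) = -(r + 1)(2r^2 + 1) = -(r+1)(2(r+1)^2 - 4(r+1) + 3),
which is the closed form with n = r+1.
Hence, by induction on n, the claim holds for every n ≥ 1.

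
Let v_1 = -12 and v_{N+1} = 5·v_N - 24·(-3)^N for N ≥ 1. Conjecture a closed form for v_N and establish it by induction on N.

v_N = -(-3)^(N + 1) - 3·5^(N - 1)

Computing the first terms: v_1 = -12, v_2 = 12, v_3 = -156. This suggests v_N = -(-3)^(N + 1) - 3·5^(N - 1).
When N = 1: the formula gives -12 = -12 = v_1.
Inductive step: assume the claim holds for N = r, so v_r = -(-3)^(r + 1) - 3·5^(r - 1).
Then v_{r+1} = 5·v_r - 24·(-3)^r = 5·(-(-3)^(r + 1) - 3·5^(r - 1)) - 24·(-3)^r = -(-3)^(r + 2) - 3·5^r = -(-3)^((r+1) + 1) - 3·5^((r+1) - 1),
which is the claimed formula at N = r+1.
By the principle of mathematical induction, the result holds for all N ≥ 1.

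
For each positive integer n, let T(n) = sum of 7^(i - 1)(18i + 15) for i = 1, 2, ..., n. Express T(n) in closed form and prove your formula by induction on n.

T(n) = 7^n(3n + 2) - 2

We claim T(n) = 7^n(3n + 2) - 2 for all n ≥ 1.
Base case (n = 1): T(1) = 33, and the closed form gives 33. They agree.
For the inductive step, assume it holds for an arbitrary i ≥ 1, so T(i) = 7^i(3i + 2) - 2.
Then T(i+1) = T(i) + (7^i(18i + 33)) = (7^i(3i + 2) - 2) + (7^i(18i + 33)).
Simplifying, T(i+1) = 21·7^i·i + 35·7^i - 2 = 7^(i+1)(3(i+1) + 2) - 2,
which is the closed form with n = i+1.
By the principle of mathematical induction, the result holds for all n ≥ 1.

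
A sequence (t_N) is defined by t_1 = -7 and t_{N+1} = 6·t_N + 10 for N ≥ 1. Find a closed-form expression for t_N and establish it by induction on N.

t_N = -5·6^(N - 1) - 2

Computing the first terms: t_1 = -7, t_2 = -32, t_3 = -182. This suggests t_N = -5·6^(N - 1) - 2.
For the base case N = 1: the formula gives -7 = -7 = t_1.
Inductive step: assume the claim holds for N = j, so t_j = -5·6^(j - 1) - 2.
Then t_{j+1} = 6·t_j + 10 = 6·(-5·6^(j - 1) - 2) + 10 = -5·6^j - 2 = -5·6^((j+1) - 1) - 2,
which is the claimed formula at N = j+1.
This completes the induction.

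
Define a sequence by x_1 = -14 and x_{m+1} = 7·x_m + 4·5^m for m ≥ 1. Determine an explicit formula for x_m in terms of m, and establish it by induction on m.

x_m = -2·5^m - 4·7^(m - 1)

Computing the first terms: x_1 = -14, x_2 = -78, x_3 = -446. This suggests x_m = -2·5^m - 4·7^(m - 1).
Base step (m = 1): the formula gives -14 = -14 = x_1.
Inductive step: suppose the statement holds for some r ≥ 1, so x_r = -2·5^r - 4·7^(r - 1).
Then x_{r+1} = 7·x_r + 4·5^r = 7·(-2·5^r - 4·7^(r - 1)) + 4·5^r = -2·5^(r + 1) - 4·7^r = -2·5^(r+1) - 4·7^((r+1) - 1),
which is the claimed formula at m = r+1.
This completes the induction.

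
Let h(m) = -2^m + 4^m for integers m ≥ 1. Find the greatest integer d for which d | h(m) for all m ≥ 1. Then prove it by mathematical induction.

Computing the first values: h(1) = 2 and h(2) = 12; gcd(2, 12) = 2, so d ≤ 2.
We prove 2 | -2^m + 4^m for all m ≥ 1 by induction on m.
Base step (m = 1): h(1) = 2 = 2·(1), so 2 | h(1).
Suppose the result is true for m = j, i.e. 2 | h(j). Then
4^{j+1} − 2^{j+1} = 4·4^j − 2·2^j = 4·(4^j − 2^j) + (2)·2^j. The first term is divisible by 2 by the inductive hypothesis, and the second term (2)·2^j is divisible by 2 since 2 | 2. Hence 2 | h(j+1).
Hence, by induction on m, the claim holds for every m ≥ 1.
Therefore the largest such d is 2.

d = 2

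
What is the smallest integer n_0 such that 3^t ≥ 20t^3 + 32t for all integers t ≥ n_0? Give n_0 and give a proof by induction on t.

At t = 8: 6561 < 10496, so the inequality fails and n_0 ≥ 9. We prove 3^t ≥ 20t^3 + 32t for all t ≥ 9.
When t = 9: 3^t = 19683 and 20t^3 + 32t = 14868, so 19683 ≥ 14868.
Inductive step: suppose the statement holds for some m ≥ 9, so 3^m ≥ 20m^3 + 32m.
Then 3^(m + 1) = 3·(3^m) ≥ 3·(20m^3 + 32m).
Also, for m ≥ 9 we have 3·(20m^3 + 32m) ≥ 20(m+1)^3 + 32(m+1), since 3·(20m^3 + 32m) − (20(m+1)^3 + 32(m+1)) = 40m^3 - 60m^2 + 4m - 52, which is nonnegative for all m ≥ 9.
Combining, 3^(m + 1) ≥ 20(m+1)^3 + 32(m+1).
Hence, by induction on t, the claim holds for every t ≥ 9.
Hence the smallest such n_0 is 9.

n_0 = 9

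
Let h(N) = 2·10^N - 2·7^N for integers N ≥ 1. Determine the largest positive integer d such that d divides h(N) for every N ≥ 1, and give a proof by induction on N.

Computing the first values: h(1) = 6 and h(2) = 102; gcd(6, 102) = 6, so d ≤ 6.
We prove 6 | 2·10^N - 2·7^N for all N ≥ 1 by induction on N.
When N = 1: h(1) = 6 = 6·(1), so 6 | h(1).
Suppose the result is true for N = p, i.e. 6 | h(p). Then
h(p+1) − 10·h(p) = (2·10^(p+1) - 2·7^(p+1)) − 10·(2·10^p - 2·7^p) = (-2)·7^p·(7 − 10) = (6)·7^p. Since 6 | h(p) by the inductive hypothesis, 6 | 10·h(p); and 6 | 6 since 6 = 6·1. Therefore 6 | h(p+1).
By induction, the statement is established for all N ≥ 1.
Therefore the largest such d is 6.

d = 6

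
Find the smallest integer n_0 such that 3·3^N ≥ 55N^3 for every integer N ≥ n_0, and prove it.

n_0 = 9

At N = 8: 19683 < 28160, so the inequality fails and n_0 ≥ 9. We prove 3·3^N ≥ 55N^3 for all N ≥ 9.
Base case (N = 9): 3·3^N = 59049 and 55N^3 = 40095, so 59049 ≥ 40095.
Inductive step: assume the claim holds for N = r, so 3·3^r ≥ 55r^3.
Then 3·3^(r + 1) = 3·(3·3^r) ≥ 3·(55r^3).
Also, for r ≥ 9 we have 3·(55r^3) ≥ 55(r+1)^3, since 3 ≥ (1 + 1/r)^3 for all r ≥ 9.
Combining, 3·3^(r + 1) ≥ 55(r+1)^3.
This completes the induction.
Hence the smallest such n_0 is 9.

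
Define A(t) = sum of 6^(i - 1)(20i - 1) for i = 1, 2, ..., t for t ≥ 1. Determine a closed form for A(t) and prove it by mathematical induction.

A(t) = 6^t(4t - 1) + 1

We claim A(t) = 6^t(4t - 1) + 1 for all t ≥ 1.
Base case (t = 1): A(1) = 19, and the closed form gives 19. They agree.
For the inductive step, assume it holds for an arbitrary i ≥ 1, so A(i) = 6^i(4i - 1) + 1.
Then A(i+1) = A(i) + (6^i(20i + 19)) = (6^i(4i - 1) + 1) + (6^i(20i + 19)).
Simplifying, A(i+1) = 24·6^i·i + 18·6^i + 1 = 6^(i+1)(4(i+1) - 1) + 1,
which is the closed form with t = i+1.
By the principle of mathematical induction, the result holds for all t ≥ 1.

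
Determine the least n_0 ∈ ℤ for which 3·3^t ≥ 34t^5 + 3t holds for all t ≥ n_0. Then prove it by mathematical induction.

n_0 = 15

At t = 14: 14348907 < 18286058, so the inequality fails and n_0 ≥ 15. We prove 3·3^t ≥ 34t^5 + 3t for all t ≥ 15.
Base case (t = 15): 3·3^t = 43046721 and 34t^5 + 3t = 25818795, so 43046721 ≥ 25818795.
Suppose the result is true for t = p, so 3·3^p ≥ 34p^5 + 3p.
Then 3·3^(p + 1) = 3·(3·3^p) ≥ 3·(34p^5 + 3p).
Also, for p ≥ 15 we have 3·(34p^5 + 3p) ≥ 34(p+1)^5 + 3(p+1), since 3·(34p^5 + 3p) − (34(p+1)^5 + 3(p+1)) = 68p^5 - 170p^4 - 340p^3 - 340p^2 - 164p - 37, which is nonnegative for all p ≥ 15.
Combining, 3·3^(p + 1) ≥ 34(p+1)^5 + 3(p+1).
Hence, by induction on t, the claim holds for every t ≥ 15.
Hence the smallest such n_0 is 15.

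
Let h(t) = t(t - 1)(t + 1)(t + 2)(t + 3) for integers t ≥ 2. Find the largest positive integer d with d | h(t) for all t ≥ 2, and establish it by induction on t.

d = 120

Computing the first values: h(2) = 120 and h(3) = 720; gcd(120, 720) = 120, so d ≤ 120.
We prove 120 | t(t - 1)(t + 1)(t + 2)(t + 3) for all t ≥ 2 by induction on t.
Base step (t = 2): h(2) = 120 = 120·(1), so 120 | h(2).
Suppose the result is true for t = j, i.e. 120 | h(j). Then
h(j+1) − h(j) = j·(j+1)·(j+2)·(j+3)·(j+4) − (j-1)·j·(j+1)·(j+2)·(j+3) = j·(j+1)·(j+2)·(j+3)·[(j+4) − (j-1)] = 5·j·(j+1)·(j+2)·(j+3). The product of 4 consecutive integers is divisible by (4)! = 24, so h(j+1) − h(j) is divisible by 5·24 = 120. By the inductive hypothesis 120 | h(j), hence 120 | h(j+1).
By the principle of mathematical induction, the result holds for all t ≥ 2.
Therefore the largest such d is 120.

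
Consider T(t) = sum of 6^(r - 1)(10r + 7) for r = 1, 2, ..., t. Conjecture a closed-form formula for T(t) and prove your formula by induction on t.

T(t) = 6^t(2t + 1) - 1

We claim T(t) = 6^t(2t + 1) - 1 for all t ≥ 1.
When t = 1: T(1) = 17, and the closed form gives 17. They agree.
Inductive step: suppose the statement holds for some r ≥ 1, so T(r) = 6^r(2r + 1) - 1.
Then T(r+1) = T(r) + (6^r(10r + 17)) = (6^r(2r + 1) - 1) + (6^r(10r + 17)).
Simplifying, T(r+1) = 12·6^r·r + 18·6^r - 1 = 6^(r+1)(2(r+1) + 1) - 1,
which is the closed form with t = r+1.
Hence, by induction on t, the claim holds for every t ≥ 1.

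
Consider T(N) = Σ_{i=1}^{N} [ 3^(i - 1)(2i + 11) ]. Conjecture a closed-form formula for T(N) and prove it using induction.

T(N) = 3^N(N + 5) - 5

We claim T(N) = 3^N(N + 5) - 5 for all N ≥ 1.
For the base case N = 1: T(1) = 13, and the closed form gives 13. They agree.
For the inductive step, assume it holds for an arbitrary i ≥ 1, so T(i) = 3^i(i + 5) - 5.
Then T(i+1) = T(i) + (3^i(2i + 13)) = (3^i(i + 5) - 5) + (3^i(2i + 13)).
Simplifying, T(i+1) = 3·3^i·i + 18·3^i - 5 = 3^(i+1)((i+1) + 5) - 5,
which is the closed form with N = i+1.
By induction, the statement is established for all N ≥ 1.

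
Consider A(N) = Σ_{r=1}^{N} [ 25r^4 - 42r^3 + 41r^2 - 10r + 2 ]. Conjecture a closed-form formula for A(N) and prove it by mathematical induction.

We claim A(N) = N(5N^4 + 2N^3 + N^2 + 5N + 3) for all N ≥ 1.
Base step (N = 1): A(1) = 16, and the closed form gives 16. They agree.
Inductive step: suppose the statement holds for some r ≥ 1, so A(r) = r(5r^4 + 2r^3 + r^2 + 5r + 3).
Then A(r+1) = A(r) + (25r^4 + 58r^3 + 65r^2 + 46r + 16) = (r(5r^4 + 2r^3 + r^2 + 5r + 3)) + (25r^4 + 58r^3 + 65r^2 + 46r + 16).
Simplifying, A(r+1) = (r + 1)(5r^4 + 22r^3 + 37r^2 + 33r + 16) = (r+1)(5(r+1)^4 + 2(r+1)^3 + (r+1)^2 + 5(r+1) + 3),
which is the closed form with N = r+1.
By the principle of mathematical induction, the result holds for all N ≥ 1.

A(N) = N(5N^4 + 2N^3 + N^2 + 5N + 3)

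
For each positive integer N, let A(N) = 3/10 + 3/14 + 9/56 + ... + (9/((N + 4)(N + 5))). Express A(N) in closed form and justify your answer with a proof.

A(N) = 9N/(5(N + 5))

We claim A(N) = 9N/(5(N + 5)) for all N ≥ 1.
For the base case N = 1: A(1) = 3/10, and the closed form gives 3/10. They agree.
Suppose the result is true for N = m, so A(m) = 9m/(5(m + 5)).
Then A(m+1) = A(m) + (9/((m + 5)(m + 6))) = (9m/(5(m + 5))) + (9/((m + 5)(m + 6))).
Simplifying, A(m+1) = 9(m + 1)/(5(m + 6)) = 9(m+1)/(5((m+1) + 5)),
which is the closed form with N = m+1.
Hence, by induction on N, the claim holds for every N ≥ 1.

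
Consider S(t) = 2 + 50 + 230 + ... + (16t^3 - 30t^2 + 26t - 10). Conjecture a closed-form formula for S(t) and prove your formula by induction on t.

We claim S(t) = 2t(2t^3 - t^2 + t - 1) for all t ≥ 1.
For the base case t = 1: S(1) = 2, and the closed form gives 2. They agree.
Suppose the result is true for t = r, so S(r) = 2r(2r^3 - r^2 + r - 1).
Then S(r+1) = S(r) + (16r^3 + 18r^2 + 14r + 2) = (2r(2r^3 - r^2 + r - 1)) + (16r^3 + 18r^2 + 14r + 2).
Simplifying, S(r+1) = 2(r + 1)(2r^3 + 5r^2 + 5r + 1) = 2(r+1)(2(r+1)^3 - (r+1)^2 + (r+1) - 1),
which is the closed form with t = r+1.
This completes the induction.

S(t) = 2t(2t^3 - t^2 + t - 1)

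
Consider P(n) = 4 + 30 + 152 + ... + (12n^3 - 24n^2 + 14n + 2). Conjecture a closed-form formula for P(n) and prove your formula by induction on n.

P(n) = n(3n^3 - 2n^2 - 2n + 5)

We claim P(n) = n(3n^3 - 2n^2 - 2n + 5) for all n ≥ 1.
When n = 1: P(1) = 4, and the closed form gives 4. They agree.
Inductive step: suppose the statement holds for some j ≥ 1, so P(j) = j(3j^3 - 2j^2 - 2j + 5).
Then P(j+1) = P(j) + (12j^3 + 12j^2 + 2j + 4) = (j(3j^3 - 2j^2 - 2j + 5)) + (12j^3 + 12j^2 + 2j + 4).
Simplifying, P(j+1) = (j + 1)(3j^3 + 7j^2 + 3j + 4) = (j+1)(3(j+1)^3 - 2(j+1)^2 - 2(j+1) + 5),
which is the closed form with n = j+1.
This completes the induction.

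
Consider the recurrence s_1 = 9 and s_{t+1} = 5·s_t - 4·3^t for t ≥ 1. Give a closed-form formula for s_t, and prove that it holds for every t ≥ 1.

s_t = 2·3^t + 3·5^(t - 1)

Computing the first terms: s_1 = 9, s_2 = 33, s_3 = 129. This suggests s_t = 2·3^t + 3·5^(t - 1).
For the base case t = 1: the formula gives 9 = 9 = s_1.
Inductive step: assume the claim holds for t = m, so s_m = 2·3^m + 3·5^(m - 1).
Then s_{m+1} = 5·s_m - 4·3^m = 5·(2·3^m + 3·5^(m - 1)) - 4·3^m = 2·3^(m + 1) + 3·5^m = 2·3^(m+1) + 3·5^((m+1) - 1),
which is the claimed formula at t = m+1.
This completes the induction.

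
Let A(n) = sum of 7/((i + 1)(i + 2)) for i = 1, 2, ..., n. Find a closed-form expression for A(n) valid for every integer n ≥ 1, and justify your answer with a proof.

A(n) = 7n/(2(n + 2))

We claim A(n) = 7n/(2(n + 2)) for all n ≥ 1.
Base step (n = 1): A(1) = 7/6, and the closed form gives 7/6. They agree.
Inductive step: assume the claim holds for n = i, so A(i) = 7i/(2(i + 2)).
Then A(i+1) = A(i) + (7/((i + 2)(i + 3))) = (7i/(2(i + 2))) + (7/((i + 2)(i + 3))).
Simplifying, A(i+1) = 7(i + 1)/(2(i + 3)) = 7(i+1)/(2((i+1) + 2)),
which is the closed form with n = i+1.
By induction, the statement is established for all n ≥ 1.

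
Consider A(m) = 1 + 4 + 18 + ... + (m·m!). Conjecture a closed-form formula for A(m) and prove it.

A(m) = (m + 1)m! - 1

We claim A(m) = (m + 1)m! - 1 for all m ≥ 1.
Base step (m = 1): A(1) = 1, and the closed form gives 1. They agree.
For the inductive step, assume it holds for an arbitrary p ≥ 1, so A(p) = (p + 1)p! - 1.
Then A(p+1) = A(p) + ((p + 1)(p + 1)!) = ((p + 1)p! - 1) + ((p + 1)(p + 1)!).
Simplifying, A(p+1) = ((p+1) + 1)(p+1)! - 1,
which is the closed form with m = p+1.
By the principle of mathematical induction, the result holds for all m ≥ 1.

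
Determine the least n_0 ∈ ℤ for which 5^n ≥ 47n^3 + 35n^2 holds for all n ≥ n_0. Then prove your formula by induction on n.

n_0 = 6

At n = 5: 3125 < 6750, so the inequality fails and n_0 ≥ 6. We prove 5^n ≥ 47n^3 + 35n^2 for all n ≥ 6.
When n = 6: 5^n = 15625 and 47n^3 + 35n^2 = 11412, so 15625 ≥ 11412.
Inductive step: assume the claim holds for n = k, so 5^k ≥ 47k^3 + 35k^2.
Then 5^(k + 1) = 5·(5^k) ≥ 5·(47k^3 + 35k^2).
Also, for k ≥ 6 we have 5·(47k^3 + 35k^2) ≥ 47(k+1)^3 + 35(k+1)^2, since 5·(47k^3 + 35k^2) − (47(k+1)^3 + 35(k+1)^2) = 188k^3 - k^2 - 211k - 82, which is nonnegative for all k ≥ 6.
Combining, 5^(k + 1) ≥ 47(k+1)^3 + 35(k+1)^2.
By the principle of mathematical induction, the result holds for all n ≥ 6.
Hence the smallest such n_0 is 6.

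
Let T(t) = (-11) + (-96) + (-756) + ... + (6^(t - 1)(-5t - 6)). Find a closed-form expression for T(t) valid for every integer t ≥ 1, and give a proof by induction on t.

We claim T(t) = -6^t(t + 1) + 1 for all t ≥ 1.
Base step (t = 1): T(1) = -11, and the closed form gives -11. They agree.
For the inductive step, assume it holds for an arbitrary m ≥ 1, so T(m) = -6^m(m + 1) + 1.
Then T(m+1) = T(m) + (6^m(-5m - 11)) = (-6^m(m + 1) + 1) + (6^m(-5m - 11)).
Simplifying, T(m+1) = -6·6^m·m - 12·6^m + 1 = -6^(m+1)((m+1) + 1) + 1,
which is the closed form with t = m+1.
This completes the induction.

T(t) = -6^t(t + 1) + 1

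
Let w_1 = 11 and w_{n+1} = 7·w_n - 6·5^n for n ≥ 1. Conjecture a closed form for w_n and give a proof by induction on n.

w_n = 3·5^n - 4·7^(n - 1)

Computing the first terms: w_1 = 11, w_2 = 47, w_3 = 179. This suggests w_n = 3·5^n - 4·7^(n - 1).
Base step (n = 1): the formula gives 11 = 11 = w_1.
Inductive step: suppose the statement holds for some r ≥ 1, so w_r = 3·5^r - 4·7^(r - 1).
Then w_{r+1} = 7·w_r - 6·5^r = 7·(3·5^r - 4·7^(r - 1)) - 6·5^r = 3·5^(r + 1) - 4·7^r = 3·5^(r+1) - 4·7^((r+1) - 1),
which is the claimed formula at n = r+1.
By induction, the statement is established for all n ≥ 1.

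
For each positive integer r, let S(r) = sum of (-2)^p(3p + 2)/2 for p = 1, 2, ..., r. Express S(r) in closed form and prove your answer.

S(r) = (-2)^r(r + 1) - 1

We claim S(r) = (-2)^r(r + 1) - 1 for all r ≥ 1.
For the base case r = 1: S(1) = -5, and the closed form gives -5. They agree.
Inductive step: suppose the statement holds for some p ≥ 1, so S(p) = (-2)^p(p + 1) - 1.
Then S(p+1) = S(p) + ((-2)^p(-3p - 5)) = ((-2)^p(p + 1) - 1) + ((-2)^p(-3p - 5)).
Simplifying, S(p+1) = -2(-2)^p·p - 4(-2)^p - 1 = (-2)^(p+1)((p+1) + 1) - 1,
which is the closed form with r = p+1.
This completes the induction.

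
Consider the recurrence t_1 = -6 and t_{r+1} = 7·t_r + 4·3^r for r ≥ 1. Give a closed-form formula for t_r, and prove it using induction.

t_r = -3^r - 3·7^(r - 1)

Computing the first terms: t_1 = -6, t_2 = -30, t_3 = -174. This suggests t_r = -3^r - 3·7^(r - 1).
Base step (r = 1): the formula gives -6 = -6 = t_1.
Inductive step: suppose the statement holds for some p ≥ 1, so t_p = -3^p - 3·7^(p - 1).
Then t_{p+1} = 7·t_p + 4·3^p = 7·(-3^p - 3·7^(p - 1)) + 4·3^p = -3^(p + 1) - 3·7^p = -3^(p+1) - 3·7^((p+1) - 1),
which is the claimed formula at r = p+1.
By the principle of mathematical induction, the result holds for all r ≥ 1.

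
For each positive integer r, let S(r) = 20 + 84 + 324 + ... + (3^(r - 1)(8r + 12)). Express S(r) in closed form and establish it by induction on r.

We claim S(r) = 4·3^r(r + 1) - 4 for all r ≥ 1.
Base case (r = 1): S(1) = 20, and the closed form gives 20. They agree.
Suppose the result is true for r = k, so S(k) = 4·3^k(k + 1) - 4.
Then S(k+1) = S(k) + (3^k(8k + 20)) = (4·3^k(k + 1) - 4) + (3^k(8k + 20)).
Simplifying, S(k+1) = 12·3^k·k + 24·3^k - 4 = 4·3^(k+1)((k+1) + 1) - 4,
which is the closed form with r = k+1.
By induction, the statement is established for all r ≥ 1.

S(r) = 4·3^r(r + 1) - 4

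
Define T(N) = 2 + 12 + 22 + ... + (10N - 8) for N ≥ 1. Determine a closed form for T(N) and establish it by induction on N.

T(N) = N(5N - 3)

We claim T(N) = N(5N - 3) for all N ≥ 1.
Base step (N = 1): T(1) = 2, and the closed form gives 2. They agree.
Inductive step: suppose the statement holds for some i ≥ 1, so T(i) = i(5i - 3).
Then T(i+1) = T(i) + (10i + 2) = (i(5i - 3)) + (10i + 2).
Simplifying, T(i+1) = (i + 1)(5i + 2) = (i+1)(5(i+1) - 3),
which is the closed form with N = i+1.
By induction, the statement is established for all N ≥ 1.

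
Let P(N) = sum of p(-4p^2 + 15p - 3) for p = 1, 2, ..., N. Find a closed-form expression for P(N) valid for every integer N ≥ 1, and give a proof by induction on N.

We claim P(N) = -N(N + 1)(N^2 - 4N - 1) for all N ≥ 1.
Base case (N = 1): P(1) = 8, and the closed form gives 8. They agree.
Inductive step: suppose the statement holds for some p ≥ 1, so P(p) = p(-p^3 + 3p^2 + 5p + 1).
Then P(p+1) = P(p) + ((p + 1)(15p - 4(p + 1)^2 + 12)) = (p(-p^3 + 3p^2 + 5p + 1)) + ((p + 1)(15p - 4(p + 1)^2 + 12)).
Simplifying, P(p+1) = -(p + 1)(p + 2)(p^2 - 2p - 4) = -(p+1)((p+1) + 1)((p+1)^2 - 4(p+1) - 1),
which is the closed form with N = p+1.
Hence, by induction on N, the claim holds for every N ≥ 1.

P(N) = -N(N + 1)(N^2 - 4N - 1)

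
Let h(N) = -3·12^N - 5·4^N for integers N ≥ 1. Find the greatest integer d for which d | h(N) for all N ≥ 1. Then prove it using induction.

d = 8

Computing the first values: h(1) = -56 and h(2) = -512; gcd(-56, -512) = 8, so d ≤ 8.
We prove 8 | -3·12^N - 5·4^N for all N ≥ 1 by induction on N.
For the base case N = 1: h(1) = -56 = 8·(-7), so 8 | h(1).
For the inductive step, assume it holds for an arbitrary m ≥ 1, i.e. 8 | h(m). Then
h(m+1) − 12·h(m) = (-3·12^(m+1) - 5·4^(m+1)) − 12·(-3·12^m - 5·4^m) = (-5)·4^m·(4 − 12) = (40)·4^m. Since 8 | h(m) by the inductive hypothesis, 8 | 12·h(m); and 8 | 40 since 40 = 8·5. Therefore 8 | h(m+1).
Hence, by induction on N, the claim holds for every N ≥ 1.
Therefore the largest such d is 8.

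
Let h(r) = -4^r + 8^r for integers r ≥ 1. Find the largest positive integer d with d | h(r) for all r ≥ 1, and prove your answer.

d = 4

Computing the first values: h(1) = 4 and h(2) = 48; gcd(4, 48) = 4, so d ≤ 4.
We prove 4 | -4^r + 8^r for all r ≥ 1 by induction on r.
Base case (r = 1): h(1) = 4 = 4·(1), so 4 | h(1).
Suppose the result is true for r = m, i.e. 4 | h(m). Then
8^{m+1} − 4^{m+1} = 8·8^m − 4·4^m = 8·(8^m − 4^m) + (4)·4^m. The first term is divisible by 4 by the inductive hypothesis, and the second term (4)·4^m is divisible by 4 since 4 | 4. Hence 4 | h(m+1).
This completes the induction.
Therefore the largest such d is 4.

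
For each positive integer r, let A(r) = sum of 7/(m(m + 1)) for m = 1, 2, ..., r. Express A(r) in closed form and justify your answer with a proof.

We claim A(r) = 7r/(r + 1) for all r ≥ 1.
Base case (r = 1): A(1) = 7/2, and the closed form gives 7/2. They agree.
For the inductive step, assume it holds for an arbitrary m ≥ 1, so A(m) = 7m/(m + 1).
Then A(m+1) = A(m) + (7/((m + 1)(m + 2))) = (7m/(m + 1)) + (7/((m + 1)(m + 2))).
Simplifying, A(m+1) = 7(m + 1)/(m + 2) = 7(m+1)/((m+1) + 1),
which is the closed form with r = m+1.
This completes the induction.

A(r) = 7r/(r + 1)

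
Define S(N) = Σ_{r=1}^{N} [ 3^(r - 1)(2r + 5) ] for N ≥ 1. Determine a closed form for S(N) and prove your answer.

S(N) = 3^N(N + 2) - 2

We claim S(N) = 3^N(N + 2) - 2 for all N ≥ 1.
Base step (N = 1): S(1) = 7, and the closed form gives 7. They agree.
Suppose the result is true for N = r, so S(r) = 3^r(r + 2) - 2.
Then S(r+1) = S(r) + (3^r(2r + 7)) = (3^r(r + 2) - 2) + (3^r(2r + 7)).
Simplifying, S(r+1) = 3^(r + 1)r + 3^(r + 2) - 2 = 3^(r+1)((r+1) + 2) - 2,
which is the closed form with N = r+1.
By the principle of mathematical induction, the result holds for all N ≥ 1.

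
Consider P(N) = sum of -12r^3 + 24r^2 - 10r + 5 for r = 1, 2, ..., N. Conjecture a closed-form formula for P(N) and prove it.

We claim P(N) = -N(3N^3 - 2N^2 - 4N - 4) for all N ≥ 1.
Base step (N = 1): P(1) = 7, and the closed form gives 7. They agree.
Inductive step: assume the claim holds for N = r, so P(r) = r(-3r^3 + 2r^2 + 4r + 4).
Then P(r+1) = P(r) + (-12r^3 - 12r^2 + 2r + 7) = (r(-3r^3 + 2r^2 + 4r + 4)) + (-12r^3 - 12r^2 + 2r + 7).
Simplifying, P(r+1) = -(r + 1)(3r^3 + 7r^2 + r - 7) = -(r+1)(3(r+1)^3 - 2(r+1)^2 - 4(r+1) - 4),
which is the closed form with N = r+1.
This completes the induction.

P(N) = -N(3N^3 - 2N^2 - 4N - 4)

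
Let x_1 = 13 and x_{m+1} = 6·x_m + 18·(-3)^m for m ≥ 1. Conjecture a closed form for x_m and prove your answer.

Computing the first terms: x_1 = 13, x_2 = 24, x_3 = 306. This suggests x_m = -2(-3)^m + 7·6^(m - 1).
Base step (m = 1): the formula gives 13 = 13 = x_1.
Suppose the result is true for m = j, so x_j = -2(-3)^j + 7·6^(j - 1).
Then x_{j+1} = 6·x_j + 18·(-3)^j = 6·(-2(-3)^j + 7·6^(j - 1)) + 18·(-3)^j = -2(-3)^(j + 1) + 7·6^j = -2(-3)^(j+1) + 7·6^((j+1) - 1),
which is the claimed formula at m = j+1.
By the principle of mathematical induction, the result holds for all m ≥ 1.

x_m = -2(-3)^m + 7·6^(m - 1)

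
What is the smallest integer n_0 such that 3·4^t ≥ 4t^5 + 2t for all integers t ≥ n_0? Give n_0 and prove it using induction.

At t = 7: 49152 < 67242, so the inequality fails and n_0 ≥ 8. We prove 3·4^t ≥ 4t^5 + 2t for all t ≥ 8.
Base step (t = 8): 3·4^t = 196608 and 4t^5 + 2t = 131088, so 196608 ≥ 131088.
Suppose the result is true for t = k, so 3·4^k ≥ 4k^5 + 2k.
Then 3·4^(k + 1) = 4·(3·4^k) ≥ 4·(4k^5 + 2k).
Also, for k ≥ 8 we have 4·(4k^5 + 2k) ≥ 4(k+1)^5 + 2(k+1), since 4·(4k^5 + 2k) − (4(k+1)^5 + 2(k+1)) = 12k^5 - 20k^4 - 40k^3 - 40k^2 - 14k - 6, which is nonnegative for all k ≥ 8.
Combining, 3·4^(k + 1) ≥ 4(k+1)^5 + 2(k+1).
By induction, the statement is established for all t ≥ 8.
Hence the smallest such n_0 is 8.

n_0 = 8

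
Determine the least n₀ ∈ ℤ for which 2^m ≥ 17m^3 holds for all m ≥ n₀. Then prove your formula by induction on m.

n₀ = 17

At m = 16: 65536 < 69632, so the inequality fails and n₀ ≥ 17. We prove 2^m ≥ 17m^3 for all m ≥ 17.
Base step (m = 17): 2^m = 131072 and 17m^3 = 83521, so 131072 ≥ 83521.
Inductive step: suppose the statement holds for some k ≥ 17, so 2^k ≥ 17k^3.
Then 2^(k + 1) = 2·(2^k) ≥ 2·(17k^3).
Also, for k ≥ 17 we have 2·(17k^3) ≥ 17(k+1)^3, since 2 ≥ (1 + 1/k)^3 for all k ≥ 17.
Combining, 2^(k + 1) ≥ 17(k+1)^3.
By the principle of mathematical induction, the result holds for all m ≥ 17.
Hence the smallest such n₀ is 17.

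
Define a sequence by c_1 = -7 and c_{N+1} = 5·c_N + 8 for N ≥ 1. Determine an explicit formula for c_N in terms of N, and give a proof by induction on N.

Computing the first terms: c_1 = -7, c_2 = -27, c_3 = -127. This suggests c_N = -5^N - 2.
When N = 1: the formula gives -7 = -7 = c_1.
Suppose the result is true for N = k, so c_k = -5^k - 2.
Then c_{k+1} = 5·c_k + 8 = 5·(-5^k - 2) + 8 = -5^(k + 1) - 2,
which is the claimed formula at N = k+1.
This completes the induction.

c_N = -5^N - 2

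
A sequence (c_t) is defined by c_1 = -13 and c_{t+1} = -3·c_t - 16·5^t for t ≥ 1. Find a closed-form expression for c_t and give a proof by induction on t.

Computing the first terms: c_1 = -13, c_2 = -41, c_3 = -277. This suggests c_t = (-3)^t - 2·5^t.
Base step (t = 1): the formula gives -13 = -13 = c_1.
For the inductive step, assume it holds for an arbitrary j ≥ 1, so c_j = (-3)^j - 2·5^j.
Then c_{j+1} = -3·c_j - 16·5^j = -3·((-3)^j - 2·5^j) - 16·5^j = (-3)^(j + 1) - 2·5^(j + 1),
which is the claimed formula at t = j+1.
This completes the induction.

c_t = (-3)^t - 2·5^t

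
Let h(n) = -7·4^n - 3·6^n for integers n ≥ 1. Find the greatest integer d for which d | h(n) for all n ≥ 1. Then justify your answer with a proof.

d = 2

Computing the first values: h(1) = -46 and h(2) = -220; gcd(-46, -220) = 2, so d ≤ 2.
We prove 2 | -7·4^n - 3·6^n for all n ≥ 1 by induction on n.
Base step (n = 1): h(1) = -46 = 2·(-23), so 2 | h(1).
Inductive step: assume the claim holds for n = p, i.e. 2 | h(p). Then
h(p+1) − 6·h(p) = (-7·4^(p+1) - 3·6^(p+1)) − 6·(-7·4^p - 3·6^p) = (-7)·4^p·(4 − 6) = (14)·4^p. Since 2 | h(p) by the inductive hypothesis, 2 | 6·h(p); and 2 | 14 since 14 = 2·7. Therefore 2 | h(p+1).
By induction, the statement is established for all n ≥ 1.
Therefore the largest such d is 2.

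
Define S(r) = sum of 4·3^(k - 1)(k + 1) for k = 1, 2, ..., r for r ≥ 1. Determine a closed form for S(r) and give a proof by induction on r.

S(r) = 3^r(2r + 1) - 1

We claim S(r) = 3^r(2r + 1) - 1 for all r ≥ 1.
For the base case r = 1: S(1) = 8, and the closed form gives 8. They agree.
For the inductive step, assume it holds for an arbitrary k ≥ 1, so S(k) = 3^k(2k + 1) - 1.
Then S(k+1) = S(k) + (4·3^k(k + 2)) = (3^k(2k + 1) - 1) + (4·3^k(k + 2)).
Simplifying, S(k+1) = 6·3^k·k + 9·3^k - 1 = 3^(k+1)(2(k+1) + 1) - 1,
which is the closed form with r = k+1.
Hence, by induction on r, the claim holds for every r ≥ 1.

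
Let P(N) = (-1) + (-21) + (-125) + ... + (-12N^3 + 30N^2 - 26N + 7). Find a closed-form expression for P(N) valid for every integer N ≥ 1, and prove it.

We claim P(N) = -N(3N^3 - 4N^2 + N + 1) for all N ≥ 1.
When N = 1: P(1) = -1, and the closed form gives -1. They agree.
Suppose the result is true for N = i, so P(i) = i(-3i^3 + 4i^2 - i - 1).
Then P(i+1) = P(i) + (-12i^3 - 6i^2 - 2i - 1) = (i(-3i^3 + 4i^2 - i - 1)) + (-12i^3 - 6i^2 - 2i - 1).
Simplifying, P(i+1) = -(i + 1)(3i^3 + 5i^2 + 2i + 1) = -(i+1)(3(i+1)^3 - 4(i+1)^2 + (i+1) + 1),
which is the closed form with N = i+1.
This completes the induction.

P(N) = -N(3N^3 - 4N^2 + N + 1)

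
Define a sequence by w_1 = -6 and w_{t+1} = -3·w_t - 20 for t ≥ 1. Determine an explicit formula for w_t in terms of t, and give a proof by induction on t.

w_t = -(-3)^(t - 1) - 5

Computing the first terms: w_1 = -6, w_2 = -2, w_3 = -14. This suggests w_t = -(-3)^(t - 1) - 5.
For the base case t = 1: the formula gives -6 = -6 = w_1.
For the inductive step, assume it holds for an arbitrary i ≥ 1, so w_i = -(-3)^(i - 1) - 5.
Then w_{i+1} = -3·w_i - 20 = -3·(-(-3)^(i - 1) - 5) - 20 = -(-3)^i - 5 = -(-3)^((i+1) - 1) - 5,
which is the claimed formula at t = i+1.
By the principle of mathematical induction, the result holds for all t ≥ 1.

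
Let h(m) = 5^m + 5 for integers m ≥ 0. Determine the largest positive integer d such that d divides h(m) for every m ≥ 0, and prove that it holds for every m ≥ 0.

d = 2

Computing the first values: h(0) = 6 and h(1) = 10; gcd(6, 10) = 2, so d ≤ 2.
We prove 2 | 5^m + 5 for all m ≥ 0 by induction on m.
For the base case m = 0: h(0) = 6 = 2·(3), so 2 | h(0).
For the inductive step, assume it holds for an arbitrary k ≥ 0, i.e. 2 | h(k). Then
h(k+1) = 5^(k+1) + 5 = 5·(5^k + 5) - 20 = 5·h(k) - 20. The first term is divisible by 2 by the inductive hypothesis, and -20 is divisible by 2. Hence 2 | h(k+1).
This completes the induction.
Therefore the largest such d is 2.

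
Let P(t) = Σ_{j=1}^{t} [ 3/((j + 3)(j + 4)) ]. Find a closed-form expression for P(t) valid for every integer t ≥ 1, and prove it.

P(t) = 3t/(4(t + 4))

We claim P(t) = 3t/(4(t + 4)) for all t ≥ 1.
For the base case t = 1: P(1) = 3/20, and the closed form gives 3/20. They agree.
Inductive step: suppose the statement holds for some j ≥ 1, so P(j) = 3j/(4(j + 4)).
Then P(j+1) = P(j) + (3/((j + 4)(j + 5))) = (3j/(4(j + 4))) + (3/((j + 4)(j + 5))).
Simplifying, P(j+1) = 3(j + 1)/(4(j + 5)) = 3(j+1)/(4((j+1) + 4)),
which is the closed form with t = j+1.
Hence, by induction on t, the claim holds for every t ≥ 1.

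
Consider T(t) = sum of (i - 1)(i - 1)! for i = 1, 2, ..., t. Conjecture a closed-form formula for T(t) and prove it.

T(t) = t! - 1

We claim T(t) = t! - 1 for all t ≥ 1.
For the base case t = 1: T(1) = 0, and the closed form gives 0. They agree.
Inductive step: assume the claim holds for t = i, so T(i) = i! - 1.
Then T(i+1) = T(i) + (i·i!) = (i! - 1) + (i·i!).
Simplifying, T(i+1) = (i+1)! - 1,
which is the closed form with t = i+1.
By the principle of mathematical induction, the result holds for all t ≥ 1.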